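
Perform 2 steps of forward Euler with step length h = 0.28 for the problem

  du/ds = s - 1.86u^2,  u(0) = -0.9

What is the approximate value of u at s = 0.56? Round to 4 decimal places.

-2.1534

Euler: u_{n+1} = u_n + h·f(s_n, u_n).
s=0.000000, u=-0.900000: f=-1.506600 → u ← -0.900000 + 0.28·(-1.506600) = -1.321848
s=0.280000, u=-1.321848: f=-2.969945 → u ← -1.321848 + 0.28·(-2.969945) = -2.153433
u(0.56) ≈ -2.1534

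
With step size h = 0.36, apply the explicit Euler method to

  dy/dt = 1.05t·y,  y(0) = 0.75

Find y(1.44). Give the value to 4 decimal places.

1.5265

Euler: y_{n+1} = y_n + h·f(t_n, y_n).
t=0.000000, y=0.750000: f=0.000000 → y ← 0.750000 + 0.36·0.000000 = 0.750000
t=0.360000, y=0.750000: f=0.283500 → y ← 0.750000 + 0.36·0.283500 = 0.852060
t=0.720000, y=0.852060: f=0.644157 → y ← 0.852060 + 0.36·0.644157 = 1.083957
t=1.080000, y=1.083957: f=1.229207 → y ← 1.083957 + 0.36·1.229207 = 1.526471
y(1.44) ≈ 1.5265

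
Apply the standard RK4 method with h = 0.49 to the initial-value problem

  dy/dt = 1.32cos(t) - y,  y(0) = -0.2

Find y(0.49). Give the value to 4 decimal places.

0.3657

RK4: k1 = f(t_n, y_n); k2 = f(t_n + h/2, y_n + (h/2)·k1); k3 = f(t_n + h/2, y_n + (h/2)·k2); k4 = f(t_n + h, y_n + h·k3); y_{n+1} = y_n + (h/6)·(k1 + 2k2 + 2k3 + k4).
t=0.000000, y=-0.200000:
  k1 = f(0.000000, -0.200000) = 1.520000
  k2 = f(0.245000, 0.172400) = 1.108181
  k3 = f(0.245000, 0.071504) = 1.209077
  k4 = f(0.490000, 0.392448) = 0.772232
  y ← -0.200000 + (0.49/6)·(k1 + 2k2 + 2k3 + k4) = 0.365684
y(0.49) ≈ 0.3657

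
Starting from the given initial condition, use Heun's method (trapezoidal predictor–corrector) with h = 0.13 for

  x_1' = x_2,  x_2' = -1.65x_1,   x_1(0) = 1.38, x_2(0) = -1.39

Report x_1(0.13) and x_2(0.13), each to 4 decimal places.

Heun on (x_1,x_2): k1 = f(x_n, state_n); k2 = f(x_n + h, state_n + h·k1); state_{n+1} = state_n + (h/2)·(k1 + k2).
0.000000: (1.380000, -1.390000)
  k1 = (-1.390000, -2.277000)
  predictor → (1.199300, -1.686010)
  k2 = (-1.686010, -1.978845)
  → (1.180059, -1.666630)
(x_1(0.13), x_2(0.13)) ≈ (1.1801, -1.6666)

1.1801, -1.6666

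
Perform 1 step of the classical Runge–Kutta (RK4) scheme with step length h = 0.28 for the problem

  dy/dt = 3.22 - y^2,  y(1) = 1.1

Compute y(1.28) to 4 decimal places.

RK4: k1 = f(t_n, y_n); k2 = f(t_n + h/2, y_n + (h/2)·k1); k3 = f(t_n + h/2, y_n + (h/2)·k2); k4 = f(t_n + h, y_n + h·k3); y_{n+1} = y_n + (h/6)·(k1 + 2k2 + 2k3 + k4).
t=1.000000, y=1.100000:
  k1 = f(1.000000, 1.100000) = 2.010000
  k2 = f(1.140000, 1.381400) = 1.311734
  k3 = f(1.140000, 1.283643) = 1.572261
  k4 = f(1.280000, 1.540233) = 0.847682
  y ← 1.100000 + (0.28/6)·(k1 + 2k2 + 2k3 + k4) = 1.502531
y(1.28) ≈ 1.5025

1.5025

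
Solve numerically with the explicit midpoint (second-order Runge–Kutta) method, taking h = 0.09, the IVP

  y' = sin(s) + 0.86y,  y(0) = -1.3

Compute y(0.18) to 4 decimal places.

Midpoint: k1 = f(s_n, y_n); k2 = f(s_n + h/2, y_n + (h/2)·k1); y_{n+1} = y_n + h·k2.
s=0.000000, y=-1.300000:
  k1 = f(0.000000, -1.300000) = -1.118000
  k2 = f(0.045000, -1.350310) = -1.116282
  y ← -1.300000 + 0.09·(-1.116282) = -1.400465
s=0.090000, y=-1.400465:
  k1 = f(0.090000, -1.400465) = -1.114522
  k2 = f(0.135000, -1.450619) = -1.112942
  y ← -1.400465 + 0.09·(-1.112942) = -1.500630
y(0.18) ≈ -1.5006

-1.5006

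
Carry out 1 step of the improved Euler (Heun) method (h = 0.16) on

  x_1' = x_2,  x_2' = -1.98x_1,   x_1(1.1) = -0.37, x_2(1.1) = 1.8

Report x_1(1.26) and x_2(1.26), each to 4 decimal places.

Heun on (x_1,x_2): k1 = f(x_n, state_n); k2 = f(x_n + h, state_n + h·k1); state_{n+1} = state_n + (h/2)·(k1 + k2).
1.100000: (-0.370000, 1.800000)
  k1 = (1.800000, 0.732600)
  predictor → (-0.082000, 1.917216)
  k2 = (1.917216, 0.162360)
  → (-0.072623, 1.871597)
(x_1(1.26), x_2(1.26)) ≈ (-0.0726, 1.8716)

-0.0726, 1.8716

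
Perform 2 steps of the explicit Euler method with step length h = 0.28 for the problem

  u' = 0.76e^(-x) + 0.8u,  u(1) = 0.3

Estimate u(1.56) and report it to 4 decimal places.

0.6044

Euler: u_{n+1} = u_n + h·f(x_n, u_n).
x=1.000000, u=0.300000: f=0.519588 → u ← 0.300000 + 0.28·0.519588 = 0.445485
x=1.280000, u=0.445485: f=0.567696 → u ← 0.445485 + 0.28·0.567696 = 0.604440
u(1.56) ≈ 0.6044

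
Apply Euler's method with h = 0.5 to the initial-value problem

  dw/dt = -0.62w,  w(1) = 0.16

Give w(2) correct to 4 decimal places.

0.0762

Euler: w_{n+1} = w_n + h·f(t_n, w_n).
t=1.000000, w=0.160000: f=-0.099200 → w ← 0.160000 + 0.5·(-0.099200) = 0.110400
t=1.500000, w=0.110400: f=-0.068448 → w ← 0.110400 + 0.5·(-0.068448) = 0.076176
w(2) ≈ 0.0762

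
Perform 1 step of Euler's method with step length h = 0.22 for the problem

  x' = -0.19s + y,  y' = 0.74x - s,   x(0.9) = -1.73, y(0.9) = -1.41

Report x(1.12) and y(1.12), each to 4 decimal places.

-2.0778, -1.8896

Euler on (x,y): x_{n+1} = x_n + h·x', y_{n+1} = y_n + h·y'.
0.900000: (-1.730000, -1.410000); f=(-1.581000, -2.180200) → (-2.077820, -1.889644)
(x(1.12), y(1.12)) ≈ (-2.0778, -1.8896)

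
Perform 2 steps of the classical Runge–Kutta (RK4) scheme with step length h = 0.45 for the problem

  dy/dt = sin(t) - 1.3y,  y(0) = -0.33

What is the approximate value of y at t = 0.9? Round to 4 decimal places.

RK4: k1 = f(t_n, y_n); k2 = f(t_n + h/2, y_n + (h/2)·k1); k3 = f(t_n + h/2, y_n + (h/2)·k2); k4 = f(t_n + h, y_n + h·k3); y_{n+1} = y_n + (h/6)·(k1 + 2k2 + 2k3 + k4).
t=0.000000, y=-0.330000:
  k1 = f(0.000000, -0.330000) = 0.429000
  k2 = f(0.225000, -0.233475) = 0.526624
  k3 = f(0.225000, -0.211510) = 0.498069
  k4 = f(0.450000, -0.105869) = 0.572595
  y ← -0.330000 + (0.45/6)·(k1 + 2k2 + 2k3 + k4) = -0.101176
t=0.450000, y=-0.101176:
  k1 = f(0.450000, -0.101176) = 0.566495
  k2 = f(0.675000, 0.026285) = 0.590727
  k3 = f(0.675000, 0.031737) = 0.583639
  k4 = f(0.900000, 0.161461) = 0.573427
  y ← -0.101176 + (0.45/6)·(k1 + 2k2 + 2k3 + k4) = 0.160473
y(0.9) ≈ 0.1605

0.1605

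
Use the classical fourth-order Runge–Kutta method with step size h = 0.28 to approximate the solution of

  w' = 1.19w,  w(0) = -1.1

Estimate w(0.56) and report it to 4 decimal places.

RK4: k1 = f(t_n, w_n); k2 = f(t_n + h/2, w_n + (h/2)·k1); k3 = f(t_n + h/2, w_n + (h/2)·k2); k4 = f(t_n + h, w_n + h·k3); w_{n+1} = w_n + (h/6)·(k1 + 2k2 + 2k3 + k4).
t=0.000000, w=-1.100000:
  k1 = f(0.000000, -1.100000) = -1.309000
  k2 = f(0.140000, -1.283260) = -1.527079
  k3 = f(0.140000, -1.313791) = -1.563411
  k4 = f(0.280000, -1.537755) = -1.829929
  w ← -1.100000 + (0.28/6)·(k1 + 2k2 + 2k3 + k4) = -1.534929
t=0.280000, w=-1.534929:
  k1 = f(0.280000, -1.534929) = -1.826566
  k2 = f(0.420000, -1.790648) = -2.130872
  k3 = f(0.420000, -1.833251) = -2.181569
  k4 = f(0.560000, -2.145768) = -2.553464
  w ← -1.534929 + (0.28/6)·(k1 + 2k2 + 2k3 + k4) = -2.141825
w(0.56) ≈ -2.1418

-2.1418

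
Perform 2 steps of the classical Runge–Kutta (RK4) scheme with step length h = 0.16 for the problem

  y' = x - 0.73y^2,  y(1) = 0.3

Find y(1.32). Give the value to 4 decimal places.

RK4: k1 = f(x_n, y_n); k2 = f(x_n + h/2, y_n + (h/2)·k1); k3 = f(x_n + h/2, y_n + (h/2)·k2); k4 = f(x_n + h, y_n + h·k3); y_{n+1} = y_n + (h/6)·(k1 + 2k2 + 2k3 + k4).
x=1.000000, y=0.300000:
  k1 = f(1.000000, 0.300000) = 0.934300
  k2 = f(1.080000, 0.374744) = 0.977484
  k3 = f(1.080000, 0.378199) = 0.975585
  k4 = f(1.160000, 0.456094) = 1.008144
  y ← 0.300000 + (0.16/6)·(k1 + 2k2 + 2k3 + k4) = 0.455962
x=1.160000, y=0.455962:
  k1 = f(1.160000, 0.455962) = 1.008232
  k2 = f(1.240000, 0.536621) = 1.029788
  k3 = f(1.240000, 0.538345) = 1.028435
  k4 = f(1.320000, 0.620512) = 1.038925
  y ← 0.455962 + (0.16/6)·(k1 + 2k2 + 2k3 + k4) = 0.620325
y(1.32) ≈ 0.6203

0.6203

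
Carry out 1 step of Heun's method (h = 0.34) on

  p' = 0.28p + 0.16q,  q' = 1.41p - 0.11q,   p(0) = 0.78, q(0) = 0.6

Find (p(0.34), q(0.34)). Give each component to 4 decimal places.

Heun on (p,q): k1 = f(x_n, state_n); k2 = f(x_n + h, state_n + h·k1); state_{n+1} = state_n + (h/2)·(k1 + k2).
0.000000: (0.780000, 0.600000)
  k1 = (0.314400, 1.033800)
  predictor → (0.886896, 0.951492)
  k2 = (0.400570, 1.145859)
  → (0.901545, 0.970542)
(p(0.34), q(0.34)) ≈ (0.9015, 0.9705)

0.9015, 0.9705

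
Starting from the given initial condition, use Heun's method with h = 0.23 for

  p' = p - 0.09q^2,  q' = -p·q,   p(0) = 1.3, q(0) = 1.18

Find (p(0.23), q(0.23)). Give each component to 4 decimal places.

1.6086, 0.8542

Heun on (p,q): k1 = f(x_n, state_n); k2 = f(x_n + h, state_n + h·k1); state_{n+1} = state_n + (h/2)·(k1 + k2).
0.000000: (1.300000, 1.180000)
  k1 = (1.174684, -1.534000)
  predictor → (1.570177, 0.827180)
  k2 = (1.508597, -1.298819)
  → (1.608577, 0.854226)
(p(0.23), q(0.23)) ≈ (1.6086, 0.8542)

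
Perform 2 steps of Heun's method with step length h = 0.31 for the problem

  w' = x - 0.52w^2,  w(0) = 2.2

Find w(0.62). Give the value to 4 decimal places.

Heun: k1 = f(x_n, w_n); k2 = f(x_n + h, w_n + h·k1); w_{n+1} = w_n + (h/2)·(k1 + k2).
x=0.000000, w=2.200000:
  k1 = f(0.000000, 2.200000) = -2.516800
  k2 = f(0.310000, 1.419792) = -0.738221
  w ← 2.200000 + (0.31/2)·(-2.516800 + (-0.738221)) = 1.695472
x=0.310000, w=1.695472:
  k1 = f(0.310000, 1.695472) = -1.184805
  k2 = f(0.620000, 1.328182) = -0.297315
  w ← 1.695472 + (0.31/2)·(-1.184805 + (-0.297315)) = 1.465743
w(0.62) ≈ 1.4657

1.4657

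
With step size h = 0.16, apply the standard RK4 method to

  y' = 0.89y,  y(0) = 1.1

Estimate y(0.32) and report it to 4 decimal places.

RK4: k1 = f(s_n, y_n); k2 = f(s_n + h/2, y_n + (h/2)·k1); k3 = f(s_n + h/2, y_n + (h/2)·k2); k4 = f(s_n + h, y_n + h·k3); y_{n+1} = y_n + (h/6)·(k1 + 2k2 + 2k3 + k4).
s=0.000000, y=1.100000:
  k1 = f(0.000000, 1.100000) = 0.979000
  k2 = f(0.080000, 1.178320) = 1.048705
  k3 = f(0.080000, 1.183896) = 1.053668
  k4 = f(0.160000, 1.268587) = 1.129042
  y ← 1.100000 + (0.16/6)·(k1 + 2k2 + 2k3 + k4) = 1.268341
s=0.160000, y=1.268341:
  k1 = f(0.160000, 1.268341) = 1.128823
  k2 = f(0.240000, 1.358647) = 1.209196
  k3 = f(0.240000, 1.365077) = 1.214918
  k4 = f(0.320000, 1.462728) = 1.301828
  y ← 1.268341 + (0.16/6)·(k1 + 2k2 + 2k3 + k4) = 1.462444
y(0.32) ≈ 1.4624

1.4624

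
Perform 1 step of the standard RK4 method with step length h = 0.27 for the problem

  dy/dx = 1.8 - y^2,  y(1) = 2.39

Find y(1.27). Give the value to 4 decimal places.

1.7684

RK4: k1 = f(x_n, y_n); k2 = f(x_n + h/2, y_n + (h/2)·k1); k3 = f(x_n + h/2, y_n + (h/2)·k2); k4 = f(x_n + h, y_n + h·k3); y_{n+1} = y_n + (h/6)·(k1 + 2k2 + 2k3 + k4).
x=1.000000, y=2.390000:
  k1 = f(1.000000, 2.390000) = -3.912100
  k2 = f(1.135000, 1.861867) = -1.666547
  k3 = f(1.135000, 2.165016) = -2.887295
  k4 = f(1.270000, 1.610430) = -0.793486
  y ← 2.390000 + (0.27/6)·(k1 + 2k2 + 2k3 + k4) = 1.768403
y(1.27) ≈ 1.7684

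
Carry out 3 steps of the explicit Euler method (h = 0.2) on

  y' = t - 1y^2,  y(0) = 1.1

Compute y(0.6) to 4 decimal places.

0.7180

Euler: y_{n+1} = y_n + h·f(t_n, y_n).
t=0.000000, y=1.100000: f=-1.210000 → y ← 1.100000 + 0.2·(-1.210000) = 0.858000
t=0.200000, y=0.858000: f=-0.536164 → y ← 0.858000 + 0.2·(-0.536164) = 0.750767
t=0.400000, y=0.750767: f=-0.163651 → y ← 0.750767 + 0.2·(-0.163651) = 0.718037
y(0.6) ≈ 0.7180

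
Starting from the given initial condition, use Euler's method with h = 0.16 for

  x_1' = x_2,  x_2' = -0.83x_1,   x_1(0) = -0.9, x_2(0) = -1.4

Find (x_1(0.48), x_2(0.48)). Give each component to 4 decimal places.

Euler on (x_1,x_2): x_1_{n+1} = x_1_n + h·x_1', x_2_{n+1} = x_2_n + h·x_2'.
0.000000: (-0.900000, -1.400000); f=(-1.400000, 0.747000) → (-1.124000, -1.280480)
0.160000: (-1.124000, -1.280480); f=(-1.280480, 0.932920) → (-1.328877, -1.131213)
0.320000: (-1.328877, -1.131213); f=(-1.131213, 1.102968) → (-1.509871, -0.954738)
(x_1(0.48), x_2(0.48)) ≈ (-1.5099, -0.9547)

-1.5099, -0.9547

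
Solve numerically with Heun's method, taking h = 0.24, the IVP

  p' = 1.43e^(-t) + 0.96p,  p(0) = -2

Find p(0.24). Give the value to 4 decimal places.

Heun: k1 = f(t_n, p_n); k2 = f(t_n + h, p_n + h·k1); p_{n+1} = p_n + (h/2)·(k1 + k2).
t=0.000000, p=-2.000000:
  k1 = f(0.000000, -2.000000) = -0.490000
  k2 = f(0.240000, -2.117600) = -0.908018
  p ← -2.000000 + (0.24/2)·(-0.490000 + (-0.908018)) = -2.167762
p(0.24) ≈ -2.1678

-2.1678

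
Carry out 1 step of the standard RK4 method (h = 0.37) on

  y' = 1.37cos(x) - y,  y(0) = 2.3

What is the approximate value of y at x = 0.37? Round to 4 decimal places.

RK4: k1 = f(x_n, y_n); k2 = f(x_n + h/2, y_n + (h/2)·k1); k3 = f(x_n + h/2, y_n + (h/2)·k2); k4 = f(x_n + h, y_n + h·k3); y_{n+1} = y_n + (h/6)·(k1 + 2k2 + 2k3 + k4).
x=0.000000, y=2.300000:
  k1 = f(0.000000, 2.300000) = -0.930000
  k2 = f(0.185000, 2.127950) = -0.781327
  k3 = f(0.185000, 2.155454) = -0.808832
  k4 = f(0.370000, 2.000732) = -0.723444
  y ← 2.300000 + (0.37/6)·(k1 + 2k2 + 2k3 + k4) = 2.001918
y(0.37) ≈ 2.0019

2.0019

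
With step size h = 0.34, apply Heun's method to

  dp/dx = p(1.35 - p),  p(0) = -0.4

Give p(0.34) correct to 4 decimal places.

-0.7346

Heun: k1 = f(x_n, p_n); k2 = f(x_n + h, p_n + h·k1); p_{n+1} = p_n + (h/2)·(k1 + k2).
x=0.000000, p=-0.400000:
  k1 = f(0.000000, -0.400000) = -0.700000
  k2 = f(0.340000, -0.638000) = -1.268344
  p ← -0.400000 + (0.34/2)·(-0.700000 + (-1.268344)) = -0.734618
p(0.34) ≈ -0.7346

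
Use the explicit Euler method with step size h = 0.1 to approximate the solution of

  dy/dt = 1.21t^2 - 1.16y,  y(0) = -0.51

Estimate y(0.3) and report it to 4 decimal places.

Euler: y_{n+1} = y_n + h·f(t_n, y_n).
t=0.000000, y=-0.510000: f=0.591600 → y ← -0.510000 + 0.1·0.591600 = -0.450840
t=0.100000, y=-0.450840: f=0.535074 → y ← -0.450840 + 0.1·0.535074 = -0.397333
t=0.200000, y=-0.397333: f=0.509306 → y ← -0.397333 + 0.1·0.509306 = -0.346402
y(0.3) ≈ -0.3464

-0.3464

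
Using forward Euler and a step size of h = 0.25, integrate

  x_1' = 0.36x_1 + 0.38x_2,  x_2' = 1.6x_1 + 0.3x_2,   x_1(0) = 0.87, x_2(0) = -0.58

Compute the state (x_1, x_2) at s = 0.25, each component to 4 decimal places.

Euler on (x_1,x_2): x_1_{n+1} = x_1_n + h·x_1', x_2_{n+1} = x_2_n + h·x_2'.
0.000000: (0.870000, -0.580000); f=(0.092800, 1.218000) → (0.893200, -0.275500)
(x_1(0.25), x_2(0.25)) ≈ (0.8932, -0.2755)

0.8932, -0.2755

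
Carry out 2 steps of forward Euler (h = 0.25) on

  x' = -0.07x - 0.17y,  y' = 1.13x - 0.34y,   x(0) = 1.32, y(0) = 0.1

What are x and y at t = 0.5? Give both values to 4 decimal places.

Euler on (x,y): x_{n+1} = x_n + h·x', y_{n+1} = y_n + h·y'.
0.000000: (1.320000, 0.100000); f=(-0.109400, 1.457600) → (1.292650, 0.464400)
0.250000: (1.292650, 0.464400); f=(-0.169434, 1.302798) → (1.250292, 0.790100)
(x(0.5), y(0.5)) ≈ (1.2503, 0.7901)

1.2503, 0.7901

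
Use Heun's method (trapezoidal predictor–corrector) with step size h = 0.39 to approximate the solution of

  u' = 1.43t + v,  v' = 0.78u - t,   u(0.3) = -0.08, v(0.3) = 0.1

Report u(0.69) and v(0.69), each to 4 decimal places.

Heun on (u,v): k1 = f(t_n, state_n); k2 = f(t_n + h, state_n + h·k1); state_{n+1} = state_n + (h/2)·(k1 + k2).
0.300000: (-0.080000, 0.100000)
  k1 = (0.529000, -0.362400)
  predictor → (0.126310, -0.041336)
  k2 = (0.945364, -0.591478)
  → (0.207501, -0.086006)
(u(0.69), v(0.69)) ≈ (0.2075, -0.0860)

0.2075, -0.0860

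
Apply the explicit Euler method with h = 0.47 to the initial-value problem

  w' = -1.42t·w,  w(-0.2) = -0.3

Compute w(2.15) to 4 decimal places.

0.0033

Euler: w_{n+1} = w_n + h·f(t_n, w_n).
t=-0.200000, w=-0.300000: f=-0.085200 → w ← -0.300000 + 0.47·(-0.085200) = -0.340044
t=0.270000, w=-0.340044: f=0.130373 → w ← -0.340044 + 0.47·0.130373 = -0.278769
t=0.740000, w=-0.278769: f=0.292930 → w ← -0.278769 + 0.47·0.292930 = -0.141092
t=1.210000, w=-0.141092: f=0.242424 → w ← -0.141092 + 0.47·0.242424 = -0.027153
t=1.680000, w=-0.027153: f=0.064775 → w ← -0.027153 + 0.47·0.064775 = 0.003292
w(2.15) ≈ 0.0033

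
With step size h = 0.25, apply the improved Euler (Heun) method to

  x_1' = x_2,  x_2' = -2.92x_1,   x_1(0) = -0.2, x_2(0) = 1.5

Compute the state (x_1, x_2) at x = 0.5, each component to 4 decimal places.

Heun on (x_1,x_2): k1 = f(x_n, state_n); k2 = f(x_n + h, state_n + h·k1); state_{n+1} = state_n + (h/2)·(k1 + k2).
0.000000: (-0.200000, 1.500000)
  k1 = (1.500000, 0.584000)
  predictor → (0.175000, 1.646000)
  k2 = (1.646000, -0.511000)
  → (0.193250, 1.509125)
0.250000: (0.193250, 1.509125)
  k1 = (1.509125, -0.564290)
  predictor → (0.570531, 1.368053)
  k2 = (1.368053, -1.665951)
  → (0.552897, 1.230345)
(x_1(0.5), x_2(0.5)) ≈ (0.5529, 1.2303)

0.5529, 1.2303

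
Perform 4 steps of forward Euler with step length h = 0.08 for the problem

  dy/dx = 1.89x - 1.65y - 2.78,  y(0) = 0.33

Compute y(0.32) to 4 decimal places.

-0.4747

Euler: y_{n+1} = y_n + h·f(x_n, y_n).
x=0.000000, y=0.330000: f=-3.324500 → y ← 0.330000 + 0.08·(-3.324500) = 0.064040
x=0.080000, y=0.064040: f=-2.734466 → y ← 0.064040 + 0.08·(-2.734466) = -0.154717
x=0.160000, y=-0.154717: f=-2.222316 → y ← -0.154717 + 0.08·(-2.222316) = -0.332503
x=0.240000, y=-0.332503: f=-1.777771 → y ← -0.332503 + 0.08·(-1.777771) = -0.474724
y(0.32) ≈ -0.4747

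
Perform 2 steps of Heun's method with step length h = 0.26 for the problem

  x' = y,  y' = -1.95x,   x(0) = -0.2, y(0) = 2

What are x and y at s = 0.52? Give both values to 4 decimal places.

0.8233, 1.6708

Heun on (x,y): k1 = f(s_n, state_n); k2 = f(s_n + h, state_n + h·k1); state_{n+1} = state_n + (h/2)·(k1 + k2).
0.000000: (-0.200000, 2.000000)
  k1 = (2.000000, 0.390000)
  predictor → (0.320000, 2.101400)
  k2 = (2.101400, -0.624000)
  → (0.333182, 1.969580)
0.260000: (0.333182, 1.969580)
  k1 = (1.969580, -0.649705)
  predictor → (0.845273, 1.800657)
  k2 = (1.800657, -1.648282)
  → (0.823313, 1.670842)
(x(0.52), y(0.52)) ≈ (0.8233, 1.6708)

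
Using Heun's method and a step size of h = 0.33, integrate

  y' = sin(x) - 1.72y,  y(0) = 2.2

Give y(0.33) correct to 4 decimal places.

1.3591

Heun: k1 = f(x_n, y_n); k2 = f(x_n + h, y_n + h·k1); y_{n+1} = y_n + (h/2)·(k1 + k2).
x=0.000000, y=2.200000:
  k1 = f(0.000000, 2.200000) = -3.784000
  k2 = f(0.330000, 0.951280) = -1.312159
  y ← 2.200000 + (0.33/2)·(-3.784000 + (-1.312159)) = 1.359134
y(0.33) ≈ 1.3591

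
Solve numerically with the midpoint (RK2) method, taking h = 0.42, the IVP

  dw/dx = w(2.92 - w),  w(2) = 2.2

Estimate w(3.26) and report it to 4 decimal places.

2.8474

Midpoint: k1 = f(x_n, w_n); k2 = f(x_n + h/2, w_n + (h/2)·k1); w_{n+1} = w_n + h·k2.
x=2.000000, w=2.200000:
  k1 = f(2.000000, 2.200000) = 1.584000
  k2 = f(2.210000, 2.532640) = 0.981043
  w ← 2.200000 + 0.42·0.981043 = 2.612038
x=2.420000, w=2.612038:
  k1 = f(2.420000, 2.612038) = 0.804408
  k2 = f(2.630000, 2.780964) = 0.386654
  w ← 2.612038 + 0.42·0.386654 = 2.774433
x=2.840000, w=2.774433:
  k1 = f(2.840000, 2.774433) = 0.403866
  k2 = f(3.050000, 2.859245) = 0.173714
  w ← 2.774433 + 0.42·0.173714 = 2.847393
w(3.26) ≈ 2.8474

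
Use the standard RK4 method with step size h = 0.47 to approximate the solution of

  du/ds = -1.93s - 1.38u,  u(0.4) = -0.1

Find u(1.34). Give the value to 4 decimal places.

RK4: k1 = f(s_n, u_n); k2 = f(s_n + h/2, u_n + (h/2)·k1); k3 = f(s_n + h/2, u_n + (h/2)·k2); k4 = f(s_n + h, u_n + h·k3); u_{n+1} = u_n + (h/6)·(k1 + 2k2 + 2k3 + k4).
s=0.400000, u=-0.100000:
  k1 = f(0.400000, -0.100000) = -0.634000
  k2 = f(0.635000, -0.248990) = -0.881944
  k3 = f(0.635000, -0.307257) = -0.801536
  k4 = f(0.870000, -0.476722) = -1.021224
  u ← -0.100000 + (0.47/6)·(k1 + 2k2 + 2k3 + k4) = -0.493404
s=0.870000, u=-0.493404:
  k1 = f(0.870000, -0.493404) = -0.998202
  k2 = f(1.105000, -0.727982) = -1.128035
  k3 = f(1.105000, -0.758493) = -1.085930
  k4 = f(1.340000, -1.003792) = -1.200968
  u ← -0.493404 + (0.47/6)·(k1 + 2k2 + 2k3 + k4) = -1.012527
u(1.34) ≈ -1.0125

-1.0125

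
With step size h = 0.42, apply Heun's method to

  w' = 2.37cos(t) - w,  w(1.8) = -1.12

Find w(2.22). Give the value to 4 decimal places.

-1.1149

Heun: k1 = f(t_n, w_n); k2 = f(t_n + h, w_n + h·k1); w_{n+1} = w_n + (h/2)·(k1 + k2).
t=1.800000, w=-1.120000:
  k1 = f(1.800000, -1.120000) = 0.581531
  k2 = f(2.220000, -0.875757) = -0.557032
  w ← -1.120000 + (0.42/2)·(0.581531 + (-0.557032)) = -1.114855
w(2.22) ≈ -1.1149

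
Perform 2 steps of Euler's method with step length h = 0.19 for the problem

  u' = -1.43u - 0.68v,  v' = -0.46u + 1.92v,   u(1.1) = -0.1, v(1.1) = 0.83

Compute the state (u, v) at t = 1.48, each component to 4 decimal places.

-0.2786, 1.5737

Euler on (u,v): u_{n+1} = u_n + h·u', v_{n+1} = v_n + h·v'.
1.100000: (-0.100000, 0.830000); f=(-0.421400, 1.639600) → (-0.180066, 1.141524)
1.290000: (-0.180066, 1.141524); f=(-0.518742, 2.274556) → (-0.278627, 1.573690)
(u(1.48), v(1.48)) ≈ (-0.2786, 1.5737)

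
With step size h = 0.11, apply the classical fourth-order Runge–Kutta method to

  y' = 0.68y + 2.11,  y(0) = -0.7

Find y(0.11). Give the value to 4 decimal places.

RK4: k1 = f(t_n, y_n); k2 = f(t_n + h/2, y_n + (h/2)·k1); k3 = f(t_n + h/2, y_n + (h/2)·k2); k4 = f(t_n + h, y_n + h·k3); y_{n+1} = y_n + (h/6)·(k1 + 2k2 + 2k3 + k4).
t=0.000000, y=-0.700000:
  k1 = f(0.000000, -0.700000) = 1.634000
  k2 = f(0.055000, -0.610130) = 1.695112
  k3 = f(0.055000, -0.606769) = 1.697397
  k4 = f(0.110000, -0.513286) = 1.760965
  y ← -0.700000 + (0.11/6)·(k1 + 2k2 + 2k3 + k4) = -0.513367
y(0.11) ≈ -0.5134

-0.5134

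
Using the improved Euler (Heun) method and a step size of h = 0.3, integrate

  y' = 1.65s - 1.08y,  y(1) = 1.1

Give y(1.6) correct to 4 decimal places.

Heun: k1 = f(s_n, y_n); k2 = f(s_n + h, y_n + h·k1); y_{n+1} = y_n + (h/2)·(k1 + k2).
s=1.000000, y=1.100000:
  k1 = f(1.000000, 1.100000) = 0.462000
  k2 = f(1.300000, 1.238600) = 0.807312
  y ← 1.100000 + (0.3/2)·(0.462000 + 0.807312) = 1.290397
s=1.300000, y=1.290397:
  k1 = f(1.300000, 1.290397) = 0.751371
  k2 = f(1.600000, 1.515808) = 1.002927
  y ← 1.290397 + (0.3/2)·(0.751371 + 1.002927) = 1.553542
y(1.6) ≈ 1.5535

1.5535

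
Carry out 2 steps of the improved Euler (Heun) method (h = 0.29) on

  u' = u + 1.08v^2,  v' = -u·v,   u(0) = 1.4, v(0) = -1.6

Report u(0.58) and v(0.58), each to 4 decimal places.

Heun on (u,v): k1 = f(t_n, state_n); k2 = f(t_n + h, state_n + h·k1); state_{n+1} = state_n + (h/2)·(k1 + k2).
0.000000: (1.400000, -1.600000)
  k1 = (4.164800, 2.240000)
  predictor → (2.607792, -0.950400)
  k2 = (3.583313, 2.478446)
  → (2.523476, -0.915825)
0.290000: (2.523476, -0.915825)
  k1 = (3.429311, 2.311064)
  predictor → (3.517977, -0.245617)
  k2 = (3.583131, 0.864075)
  → (3.540280, -0.455430)
(u(0.58), v(0.58)) ≈ (3.5403, -0.4554)

3.5403, -0.4554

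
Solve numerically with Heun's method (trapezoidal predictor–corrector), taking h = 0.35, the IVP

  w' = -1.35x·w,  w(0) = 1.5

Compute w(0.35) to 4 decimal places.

Heun: k1 = f(x_n, w_n); k2 = f(x_n + h, w_n + h·k1); w_{n+1} = w_n + (h/2)·(k1 + k2).
x=0.000000, w=1.500000:
  k1 = f(0.000000, 1.500000) = 0.000000
  k2 = f(0.350000, 1.500000) = -0.708750
  w ← 1.500000 + (0.35/2)·(0.000000 + (-0.708750)) = 1.375969
w(0.35) ≈ 1.3760

1.3760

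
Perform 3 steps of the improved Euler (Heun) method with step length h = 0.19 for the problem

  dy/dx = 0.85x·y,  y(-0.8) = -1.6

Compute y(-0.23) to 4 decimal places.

Heun: k1 = f(x_n, y_n); k2 = f(x_n + h, y_n + h·k1); y_{n+1} = y_n + (h/2)·(k1 + k2).
x=-0.800000, y=-1.600000:
  k1 = f(-0.800000, -1.600000) = 1.088000
  k2 = f(-0.610000, -1.393280) = 0.722416
  y ← -1.600000 + (0.19/2)·(1.088000 + 0.722416) = -1.428011
x=-0.610000, y=-1.428011:
  k1 = f(-0.610000, -1.428011) = 0.740423
  k2 = f(-0.420000, -1.287330) = 0.459577
  y ← -1.428011 + (0.19/2)·(0.740423 + 0.459577) = -1.314010
x=-0.420000, y=-1.314010:
  k1 = f(-0.420000, -1.314010) = 0.469102
  k2 = f(-0.230000, -1.224881) = 0.239464
  y ← -1.314010 + (0.19/2)·(0.469102 + 0.239464) = -1.246697
y(-0.23) ≈ -1.2467

-1.2467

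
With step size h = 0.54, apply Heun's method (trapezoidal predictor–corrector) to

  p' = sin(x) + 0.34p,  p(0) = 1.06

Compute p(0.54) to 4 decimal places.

1.4113

Heun: k1 = f(x_n, p_n); k2 = f(x_n + h, p_n + h·k1); p_{n+1} = p_n + (h/2)·(k1 + k2).
x=0.000000, p=1.060000:
  k1 = f(0.000000, 1.060000) = 0.360400
  k2 = f(0.540000, 1.254616) = 0.940705
  p ← 1.060000 + (0.54/2)·(0.360400 + 0.940705) = 1.411298
p(0.54) ≈ 1.4113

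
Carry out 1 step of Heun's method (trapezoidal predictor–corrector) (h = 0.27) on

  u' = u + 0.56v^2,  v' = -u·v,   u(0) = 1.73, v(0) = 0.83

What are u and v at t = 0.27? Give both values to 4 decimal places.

Heun on (u,v): k1 = f(t_n, state_n); k2 = f(t_n + h, state_n + h·k1); state_{n+1} = state_n + (h/2)·(k1 + k2).
0.000000: (1.730000, 0.830000)
  k1 = (2.115784, -1.435900)
  predictor → (2.301262, 0.442307)
  k2 = (2.410818, -1.017864)
  → (2.341091, 0.498742)
(u(0.27), v(0.27)) ≈ (2.3411, 0.4987)

2.3411, 0.4987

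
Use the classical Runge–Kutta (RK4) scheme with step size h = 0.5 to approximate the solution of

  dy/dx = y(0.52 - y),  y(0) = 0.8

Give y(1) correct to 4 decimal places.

0.6567

RK4: k1 = f(x_n, y_n); k2 = f(x_n + h/2, y_n + (h/2)·k1); k3 = f(x_n + h/2, y_n + (h/2)·k2); k4 = f(x_n + h, y_n + h·k3); y_{n+1} = y_n + (h/6)·(k1 + 2k2 + 2k3 + k4).
x=0.000000, y=0.800000:
  k1 = f(0.000000, 0.800000) = -0.224000
  k2 = f(0.250000, 0.744000) = -0.166656
  k3 = f(0.250000, 0.758336) = -0.180739
  k4 = f(0.500000, 0.709631) = -0.134568
  y ← 0.800000 + (0.5/6)·(k1 + 2k2 + 2k3 + k4) = 0.712220
x=0.500000, y=0.712220:
  k1 = f(0.500000, 0.712220) = -0.136903
  k2 = f(0.750000, 0.677994) = -0.107119
  k3 = f(0.750000, 0.685440) = -0.113400
  k4 = f(1.000000, 0.655520) = -0.088836
  y ← 0.712220 + (0.5/6)·(k1 + 2k2 + 2k3 + k4) = 0.656655
y(1) ≈ 0.6567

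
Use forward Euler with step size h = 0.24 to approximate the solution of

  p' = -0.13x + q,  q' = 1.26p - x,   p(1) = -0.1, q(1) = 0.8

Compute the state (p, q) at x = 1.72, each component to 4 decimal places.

Euler on (p,q): p_{n+1} = p_n + h·p', q_{n+1} = q_n + h·q'.
1.000000: (-0.100000, 0.800000); f=(0.670000, -1.126000) → (0.060800, 0.529760)
1.240000: (0.060800, 0.529760); f=(0.368560, -1.163392) → (0.149254, 0.250546)
1.480000: (0.149254, 0.250546); f=(0.058146, -1.291939) → (0.163209, -0.059520)
(p(1.72), q(1.72)) ≈ (0.1632, -0.0595)

0.1632, -0.0595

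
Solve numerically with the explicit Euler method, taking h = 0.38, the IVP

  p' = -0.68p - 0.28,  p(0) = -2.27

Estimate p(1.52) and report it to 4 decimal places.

Euler: p_{n+1} = p_n + h·f(x_n, p_n).
x=0.000000, p=-2.270000: f=1.263600 → p ← -2.270000 + 0.38·1.263600 = -1.789832
x=0.380000, p=-1.789832: f=0.937086 → p ← -1.789832 + 0.38·0.937086 = -1.433739
x=0.760000, p=-1.433739: f=0.694943 → p ← -1.433739 + 0.38·0.694943 = -1.169661
x=1.140000, p=-1.169661: f=0.515370 → p ← -1.169661 + 0.38·0.515370 = -0.973821
p(1.52) ≈ -0.9738

-0.9738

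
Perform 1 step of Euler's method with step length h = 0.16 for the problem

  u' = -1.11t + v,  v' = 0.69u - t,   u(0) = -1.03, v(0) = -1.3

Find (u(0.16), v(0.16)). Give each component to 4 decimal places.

Euler on (u,v): u_{n+1} = u_n + h·u', v_{n+1} = v_n + h·v'.
0.000000: (-1.030000, -1.300000); f=(-1.300000, -0.710700) → (-1.238000, -1.413712)
(u(0.16), v(0.16)) ≈ (-1.2380, -1.4137)

-1.2380, -1.4137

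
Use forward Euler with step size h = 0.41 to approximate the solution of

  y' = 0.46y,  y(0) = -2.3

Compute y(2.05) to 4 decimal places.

Euler: y_{n+1} = y_n + h·f(t_n, y_n).
t=0.000000, y=-2.300000: f=-1.058000 → y ← -2.300000 + 0.41·(-1.058000) = -2.733780
t=0.410000, y=-2.733780: f=-1.257539 → y ← -2.733780 + 0.41·(-1.257539) = -3.249371
t=0.820000, y=-3.249371: f=-1.494711 → y ← -3.249371 + 0.41·(-1.494711) = -3.862202
t=1.230000, y=-3.862202: f=-1.776613 → y ← -3.862202 + 0.41·(-1.776613) = -4.590614
t=1.640000, y=-4.590614: f=-2.111682 → y ← -4.590614 + 0.41·(-2.111682) = -5.456403
y(2.05) ≈ -5.4564

-5.4564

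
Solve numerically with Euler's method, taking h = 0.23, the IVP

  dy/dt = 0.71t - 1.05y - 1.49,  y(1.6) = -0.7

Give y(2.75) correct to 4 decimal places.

-0.1329

Euler: y_{n+1} = y_n + h·f(t_n, y_n).
t=1.600000, y=-0.700000: f=0.381000 → y ← -0.700000 + 0.23·0.381000 = -0.612370
t=1.830000, y=-0.612370: f=0.452288 → y ← -0.612370 + 0.23·0.452288 = -0.508344
t=2.060000, y=-0.508344: f=0.506361 → y ← -0.508344 + 0.23·0.506361 = -0.391881
t=2.290000, y=-0.391881: f=0.547375 → y ← -0.391881 + 0.23·0.547375 = -0.265984
t=2.520000, y=-0.265984: f=0.578484 → y ← -0.265984 + 0.23·0.578484 = -0.132933
y(2.75) ≈ -0.1329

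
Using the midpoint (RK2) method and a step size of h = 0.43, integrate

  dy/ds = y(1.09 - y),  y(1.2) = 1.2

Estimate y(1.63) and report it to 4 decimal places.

1.1589

Midpoint: k1 = f(s_n, y_n); k2 = f(s_n + h/2, y_n + (h/2)·k1); y_{n+1} = y_n + h·k2.
s=1.200000, y=1.200000:
  k1 = f(1.200000, 1.200000) = -0.132000
  k2 = f(1.415000, 1.171620) = -0.095628
  y ← 1.200000 + 0.43·(-0.095628) = 1.158880
y(1.63) ≈ 1.1589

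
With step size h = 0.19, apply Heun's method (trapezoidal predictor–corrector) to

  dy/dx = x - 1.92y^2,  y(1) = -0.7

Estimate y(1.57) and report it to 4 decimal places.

-0.3846

Heun: k1 = f(x_n, y_n); k2 = f(x_n + h, y_n + h·k1); y_{n+1} = y_n + (h/2)·(k1 + k2).
x=1.000000, y=-0.700000:
  k1 = f(1.000000, -0.700000) = 0.059200
  k2 = f(1.190000, -0.688752) = 0.279192
  y ← -0.700000 + (0.19/2)·(0.059200 + 0.279192) = -0.667853
x=1.190000, y=-0.667853:
  k1 = f(1.190000, -0.667853) = 0.333627
  k2 = f(1.380000, -0.604464) = 0.678478
  y ← -0.667853 + (0.19/2)·(0.333627 + 0.678478) = -0.571703
x=1.380000, y=-0.571703:
  k1 = f(1.380000, -0.571703) = 0.752459
  k2 = f(1.570000, -0.428736) = 1.217077
  y ← -0.571703 + (0.19/2)·(0.752459 + 1.217077) = -0.384597
y(1.57) ≈ -0.3846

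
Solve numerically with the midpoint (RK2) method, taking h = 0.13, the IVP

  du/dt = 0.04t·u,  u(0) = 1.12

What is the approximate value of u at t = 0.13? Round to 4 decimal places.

1.1204

Midpoint: k1 = f(t_n, u_n); k2 = f(t_n + h/2, u_n + (h/2)·k1); u_{n+1} = u_n + h·k2.
t=0.000000, u=1.120000:
  k1 = f(0.000000, 1.120000) = 0.000000
  k2 = f(0.065000, 1.120000) = 0.002912
  u ← 1.120000 + 0.13·0.002912 = 1.120379
u(0.13) ≈ 1.1204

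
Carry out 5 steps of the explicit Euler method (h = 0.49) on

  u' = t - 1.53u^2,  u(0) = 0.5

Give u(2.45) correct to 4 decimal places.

Euler: u_{n+1} = u_n + h·f(t_n, u_n).
t=0.000000, u=0.500000: f=-0.382500 → u ← 0.500000 + 0.49·(-0.382500) = 0.312575
t=0.490000, u=0.312575: f=0.340514 → u ← 0.312575 + 0.49·0.340514 = 0.479427
t=0.980000, u=0.479427: f=0.628329 → u ← 0.479427 + 0.49·0.628329 = 0.787308
t=1.470000, u=0.787308: f=0.521623 → u ← 0.787308 + 0.49·0.521623 = 1.042903
t=1.960000, u=1.042903: f=0.295899 → u ← 1.042903 + 0.49·0.295899 = 1.187894
u(2.45) ≈ 1.1879

1.1879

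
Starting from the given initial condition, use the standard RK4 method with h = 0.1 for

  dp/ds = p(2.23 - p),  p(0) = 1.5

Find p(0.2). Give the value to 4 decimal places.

RK4: k1 = f(s_n, p_n); k2 = f(s_n + h/2, p_n + (h/2)·k1); k3 = f(s_n + h/2, p_n + (h/2)·k2); k4 = f(s_n + h, p_n + h·k3); p_{n+1} = p_n + (h/6)·(k1 + 2k2 + 2k3 + k4).
s=0.000000, p=1.500000:
  k1 = f(0.000000, 1.500000) = 1.095000
  k2 = f(0.050000, 1.554750) = 1.049845
  k3 = f(0.050000, 1.552492) = 1.051826
  k4 = f(0.100000, 1.605183) = 1.002946
  p ← 1.500000 + (0.1/6)·(k1 + 2k2 + 2k3 + k4) = 1.605021
s=0.100000, p=1.605021:
  k1 = f(0.100000, 1.605021) = 1.003104
  k2 = f(0.150000, 1.655177) = 0.951434
  k3 = f(0.150000, 1.652593) = 0.954219
  k4 = f(0.200000, 1.700443) = 0.900481
  p ← 1.605021 + (0.1/6)·(k1 + 2k2 + 2k3 + k4) = 1.700270
p(0.2) ≈ 1.7003

1.7003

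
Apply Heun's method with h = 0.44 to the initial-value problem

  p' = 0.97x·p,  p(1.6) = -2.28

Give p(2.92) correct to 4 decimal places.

Heun: k1 = f(x_n, p_n); k2 = f(x_n + h, p_n + h·k1); p_{n+1} = p_n + (h/2)·(k1 + k2).
x=1.600000, p=-2.280000:
  k1 = f(1.600000, -2.280000) = -3.538560
  k2 = f(2.040000, -3.836966) = -7.592589
  p ← -2.280000 + (0.44/2)·(-3.538560 + (-7.592589)) = -4.728853
x=2.040000, p=-4.728853:
  k1 = f(2.040000, -4.728853) = -9.357454
  k2 = f(2.480000, -8.846133) = -21.280256
  p ← -4.728853 + (0.44/2)·(-9.357454 + (-21.280256)) = -11.469149
x=2.480000, p=-11.469149:
  k1 = f(2.480000, -11.469149) = -27.590185
  k2 = f(2.920000, -23.608830) = -66.869651
  p ← -11.469149 + (0.44/2)·(-27.590185 + (-66.869651)) = -32.250313
p(2.92) ≈ -32.2503

-32.2503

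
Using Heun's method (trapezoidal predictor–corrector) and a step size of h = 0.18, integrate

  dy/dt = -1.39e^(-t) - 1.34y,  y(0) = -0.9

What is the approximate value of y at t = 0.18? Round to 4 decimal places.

Heun: k1 = f(t_n, y_n); k2 = f(t_n + h, y_n + h·k1); y_{n+1} = y_n + (h/2)·(k1 + k2).
t=0.000000, y=-0.900000:
  k1 = f(0.000000, -0.900000) = -0.184000
  k2 = f(0.180000, -0.933120) = 0.089355
  y ← -0.900000 + (0.18/2)·(-0.184000 + 0.089355) = -0.908518
y(0.18) ≈ -0.9085

-0.9085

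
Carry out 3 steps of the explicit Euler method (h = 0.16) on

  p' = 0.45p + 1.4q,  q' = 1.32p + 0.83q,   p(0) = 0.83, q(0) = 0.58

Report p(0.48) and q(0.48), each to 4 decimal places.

Euler on (p,q): p_{n+1} = p_n + h·p', q_{n+1} = q_n + h·q'.
0.000000: (0.830000, 0.580000); f=(1.185500, 1.577000) → (1.019680, 0.832320)
0.160000: (1.019680, 0.832320); f=(1.624104, 2.036803) → (1.279537, 1.158209)
0.320000: (1.279537, 1.158209); f=(2.197283, 2.650301) → (1.631102, 1.582257)
(p(0.48), q(0.48)) ≈ (1.6311, 1.5823)

1.6311, 1.5823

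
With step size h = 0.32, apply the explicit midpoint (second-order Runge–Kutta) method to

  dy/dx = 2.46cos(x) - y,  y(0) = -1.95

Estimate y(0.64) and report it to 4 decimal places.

0.0123

Midpoint: k1 = f(x_n, y_n); k2 = f(x_n + h/2, y_n + (h/2)·k1); y_{n+1} = y_n + h·k2.
x=0.000000, y=-1.950000:
  k1 = f(0.000000, -1.950000) = 4.410000
  k2 = f(0.160000, -1.244400) = 3.672979
  y ← -1.950000 + 0.32·3.672979 = -0.774647
x=0.320000, y=-0.774647:
  k1 = f(0.320000, -0.774647) = 3.109766
  k2 = f(0.480000, -0.277084) = 2.459092
  y ← -0.774647 + 0.32·2.459092 = 0.012263
y(0.64) ≈ 0.0123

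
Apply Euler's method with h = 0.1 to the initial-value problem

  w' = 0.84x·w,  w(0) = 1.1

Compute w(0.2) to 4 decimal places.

1.1092

Euler: w_{n+1} = w_n + h·f(x_n, w_n).
x=0.000000, w=1.100000: f=0.000000 → w ← 1.100000 + 0.1·0.000000 = 1.100000
x=0.100000, w=1.100000: f=0.092400 → w ← 1.100000 + 0.1·0.092400 = 1.109240
w(0.2) ≈ 1.1092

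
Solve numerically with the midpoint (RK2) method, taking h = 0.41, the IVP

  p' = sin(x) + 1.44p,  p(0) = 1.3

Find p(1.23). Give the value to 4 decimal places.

8.3455

Midpoint: k1 = f(x_n, p_n); k2 = f(x_n + h/2, p_n + (h/2)·k1); p_{n+1} = p_n + h·k2.
x=0.000000, p=1.300000:
  k1 = f(0.000000, 1.300000) = 1.872000
  k2 = f(0.205000, 1.683760) = 2.628182
  p ← 1.300000 + 0.41·2.628182 = 2.377554
x=0.410000, p=2.377554:
  k1 = f(0.410000, 2.377554) = 3.822288
  k2 = f(0.615000, 3.161123) = 5.128976
  p ← 2.377554 + 0.41·5.128976 = 4.480435
x=0.820000, p=4.480435:
  k1 = f(0.820000, 4.480435) = 7.182972
  k2 = f(1.025000, 5.952944) = 9.426953
  p ← 4.480435 + 0.41·9.426953 = 8.345486
p(1.23) ≈ 8.3455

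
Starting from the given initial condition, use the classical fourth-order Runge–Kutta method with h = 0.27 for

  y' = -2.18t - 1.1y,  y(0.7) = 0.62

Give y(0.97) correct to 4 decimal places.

RK4: k1 = f(t_n, y_n); k2 = f(t_n + h/2, y_n + (h/2)·k1); k3 = f(t_n + h/2, y_n + (h/2)·k2); k4 = f(t_n + h, y_n + h·k3); y_{n+1} = y_n + (h/6)·(k1 + 2k2 + 2k3 + k4).
t=0.700000, y=0.620000:
  k1 = f(0.700000, 0.620000) = -2.208000
  k2 = f(0.835000, 0.321920) = -2.174412
  k3 = f(0.835000, 0.326454) = -2.179400
  k4 = f(0.970000, 0.031562) = -2.149318
  y ← 0.620000 + (0.27/6)·(k1 + 2k2 + 2k3 + k4) = 0.032078
y(0.97) ≈ 0.0321

0.0321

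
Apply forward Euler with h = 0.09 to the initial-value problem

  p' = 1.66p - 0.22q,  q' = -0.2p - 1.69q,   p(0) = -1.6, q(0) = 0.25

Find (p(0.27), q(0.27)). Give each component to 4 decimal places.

-2.4463, 0.2395

Euler on (p,q): p_{n+1} = p_n + h·p', q_{n+1} = q_n + h·q'.
0.000000: (-1.600000, 0.250000); f=(-2.711000, -0.102500) → (-1.843990, 0.240775)
0.090000: (-1.843990, 0.240775); f=(-3.113994, -0.038112) → (-2.124249, 0.237345)
0.180000: (-2.124249, 0.237345); f=(-3.578470, 0.023737) → (-2.446312, 0.239481)
(p(0.27), q(0.27)) ≈ (-2.4463, 0.2395)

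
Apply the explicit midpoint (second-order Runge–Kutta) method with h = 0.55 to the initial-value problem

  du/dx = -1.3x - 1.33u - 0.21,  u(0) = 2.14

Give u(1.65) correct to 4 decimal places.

-0.7950

Midpoint: k1 = f(x_n, u_n); k2 = f(x_n + h/2, u_n + (h/2)·k1); u_{n+1} = u_n + h·k2.
x=0.000000, u=2.140000:
  k1 = f(0.000000, 2.140000) = -3.056200
  k2 = f(0.275000, 1.299545) = -2.295895
  u ← 2.140000 + 0.55·(-2.295895) = 0.877258
x=0.550000, u=0.877258:
  k1 = f(0.550000, 0.877258) = -2.091753
  k2 = f(0.825000, 0.302026) = -1.684194
  u ← 0.877258 + 0.55·(-1.684194) = -0.049049
x=1.100000, u=-0.049049:
  k1 = f(1.100000, -0.049049) = -1.574765
  k2 = f(1.375000, -0.482109) = -1.356295
  u ← -0.049049 + 0.55·(-1.356295) = -0.795011
u(1.65) ≈ -0.7950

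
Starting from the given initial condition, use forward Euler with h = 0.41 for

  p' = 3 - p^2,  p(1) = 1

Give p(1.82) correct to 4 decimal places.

1.6919

Euler: p_{n+1} = p_n + h·f(s_n, p_n).
s=1.000000, p=1.000000: f=2.000000 → p ← 1.000000 + 0.41·2.000000 = 1.820000
s=1.410000, p=1.820000: f=-0.312400 → p ← 1.820000 + 0.41·(-0.312400) = 1.691916
p(1.82) ≈ 1.6919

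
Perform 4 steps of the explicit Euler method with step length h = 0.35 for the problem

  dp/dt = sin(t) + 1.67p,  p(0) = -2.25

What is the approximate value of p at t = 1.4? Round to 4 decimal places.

Euler: p_{n+1} = p_n + h·f(t_n, p_n).
t=0.000000, p=-2.250000: f=-3.757500 → p ← -2.250000 + 0.35·(-3.757500) = -3.565125
t=0.350000, p=-3.565125: f=-5.610861 → p ← -3.565125 + 0.35·(-5.610861) = -5.528926
t=0.700000, p=-5.528926: f=-8.589089 → p ← -5.528926 + 0.35·(-8.589089) = -8.535108
t=1.050000, p=-8.535108: f=-13.386206 → p ← -8.535108 + 0.35·(-13.386206) = -13.220280
p(1.4) ≈ -13.2203

-13.2203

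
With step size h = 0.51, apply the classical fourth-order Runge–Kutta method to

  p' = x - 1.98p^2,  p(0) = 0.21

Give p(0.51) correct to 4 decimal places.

0.2859

RK4: k1 = f(x_n, p_n); k2 = f(x_n + h/2, p_n + (h/2)·k1); k3 = f(x_n + h/2, p_n + (h/2)·k2); k4 = f(x_n + h, p_n + h·k3); p_{n+1} = p_n + (h/6)·(k1 + 2k2 + 2k3 + k4).
x=0.000000, p=0.210000:
  k1 = f(0.000000, 0.210000) = -0.087318
  k2 = f(0.255000, 0.187734) = 0.185217
  k3 = f(0.255000, 0.257230) = 0.123989
  k4 = f(0.510000, 0.273234) = 0.362179
  p ← 0.210000 + (0.51/6)·(k1 + 2k2 + 2k3 + k4) = 0.285928
p(0.51) ≈ 0.2859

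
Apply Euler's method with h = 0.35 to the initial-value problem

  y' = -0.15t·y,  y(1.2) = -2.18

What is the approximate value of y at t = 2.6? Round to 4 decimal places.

-1.4897

Euler: y_{n+1} = y_n + h·f(t_n, y_n).
t=1.200000, y=-2.180000: f=0.392400 → y ← -2.180000 + 0.35·0.392400 = -2.042660
t=1.550000, y=-2.042660: f=0.474918 → y ← -2.042660 + 0.35·0.474918 = -1.876439
t=1.900000, y=-1.876439: f=0.534785 → y ← -1.876439 + 0.35·0.534785 = -1.689264
t=2.250000, y=-1.689264: f=0.570127 → y ← -1.689264 + 0.35·0.570127 = -1.489720
y(2.6) ≈ -1.4897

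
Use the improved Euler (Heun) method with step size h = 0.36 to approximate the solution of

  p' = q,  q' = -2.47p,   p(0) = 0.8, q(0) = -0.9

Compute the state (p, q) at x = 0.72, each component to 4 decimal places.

-0.2360, -1.5419

Heun on (p,q): k1 = f(x_n, state_n); k2 = f(x_n + h, state_n + h·k1); state_{n+1} = state_n + (h/2)·(k1 + k2).
0.000000: (0.800000, -0.900000)
  k1 = (-0.900000, -1.976000)
  predictor → (0.476000, -1.611360)
  k2 = (-1.611360, -1.175720)
  → (0.347955, -1.467310)
0.360000: (0.347955, -1.467310)
  k1 = (-1.467310, -0.859449)
  predictor → (-0.180276, -1.776711)
  k2 = (-1.776711, 0.445282)
  → (-0.235969, -1.541860)
(p(0.72), q(0.72)) ≈ (-0.2360, -1.5419)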